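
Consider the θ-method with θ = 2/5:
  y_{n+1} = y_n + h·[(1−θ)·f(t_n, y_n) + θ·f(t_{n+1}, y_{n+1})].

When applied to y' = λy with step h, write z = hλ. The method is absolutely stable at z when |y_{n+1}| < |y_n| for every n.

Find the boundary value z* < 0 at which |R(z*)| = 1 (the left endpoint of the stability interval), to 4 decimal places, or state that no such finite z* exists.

z* = -10.0000.

On y'=λy, z=hλ:
  y_{n+1} = y_n + z·[3/5·y_n + 2/5·y_{n+1}] ⇒ (1 − 2/5z)y_{n+1} = (1 + 3/5z)y_n
  R(z) = (1 + 3/5z)/(1 − 2/5z).

Boundary: |R(x)|=1, x<0.
x=-1.54: |R|=0.0470
R=−1: 1+3/5x = −1+2/5x ⇒ -1/5x=2 ⇒ x=2/(-1/5)=-10.0000
Confirm numerically:
  x=-8.700: |R|=0.94196 <1
  x=-6.316: |R|=0.79106 <1
  x=-4.940: |R|=0.65995 <1
  x=-4.423: |R|=0.59721 <1
  x=-10.498: |R|=1.01916 >1
  x=-10.091: |R|=1.00361 >1
So |R|<1 on (-10.0000, 0).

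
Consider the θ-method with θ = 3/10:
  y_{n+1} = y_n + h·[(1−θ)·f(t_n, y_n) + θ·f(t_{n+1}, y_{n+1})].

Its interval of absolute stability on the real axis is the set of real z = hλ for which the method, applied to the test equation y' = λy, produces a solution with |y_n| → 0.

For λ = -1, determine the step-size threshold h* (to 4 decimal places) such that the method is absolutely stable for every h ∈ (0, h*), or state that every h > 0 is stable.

With y'=λy (z=hλ):
  y_{n+1} = y_n + z·[7/10·y_n + 3/10·y_{n+1}] ⇒ (1 − 3/10z)y_{n+1} = (1 + 7/10z)y_n
  R(z) = (1 + 7/10z)/(1 − 3/10z).

Find x<0 with |R(x)|<1.
x=-1.54: |R|=0.0534
R=−1: 1+7/10x = −1+3/10x ⇒ -2/5x=2 ⇒ x=2/(-2/5)=-5.0000
Confirm numerically:
  x=-4.721: |R|=0.95381 <1
  x=-3.995: |R|=0.81715 <1
  x=-3.734: |R|=0.76115 <1
  x=-3.491: |R|=0.70517 <1
  x=-5.218: |R|=1.03399 >1
  x=-5.061: |R|=1.00969 >1
Interval (-5.0000, 0).

(-5.0000,0); λ=-1 ⇒ h* = (5)/1 = 5.0000.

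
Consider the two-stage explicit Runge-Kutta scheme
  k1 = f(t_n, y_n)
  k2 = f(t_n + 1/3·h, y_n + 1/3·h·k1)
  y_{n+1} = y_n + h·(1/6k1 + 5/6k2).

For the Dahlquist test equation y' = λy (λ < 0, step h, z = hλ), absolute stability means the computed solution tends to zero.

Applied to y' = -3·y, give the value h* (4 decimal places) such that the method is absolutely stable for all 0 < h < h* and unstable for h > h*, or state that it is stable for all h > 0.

(-3.6000,0); λ=-3 ⇒ h* = (18/5)/3 = 1.2000.

Test eqn y'=λy, z=hλ:
  k1=λy_n ⇒ h·k1=z·y_n;  k2=λ(1+1/3z)y_n ⇒ h·k2=z(1+1/3z)y_n
  y_{n+1}/y_n = 1 + 1/6z + 5/6z(1+1/3z) = 1 + z + 5/18z²
  ⇒ R(z) = 1 + z + 5/18z².

Solve |R(x)|<1 on ℝ⁻.
x=-0.99: |R|=0.2823
R=1: x+5/18x²=0 ⇒ x=−18/5=-3.6000; min R=1−1/(4·5/18)=0.1000>−1
Confirm numerically:
  x=-3.548: |R|=0.94875 <1
  x=-3.338: |R|=0.75707 <1
  x=-2.340: |R|=0.18100 <1
  x=-4.177: |R|=1.66948 >1
  x=-4.143: |R|=1.62490 >1
  x=-3.861: |R|=1.27992 >1
So |R|<1 on (-3.6000, 0).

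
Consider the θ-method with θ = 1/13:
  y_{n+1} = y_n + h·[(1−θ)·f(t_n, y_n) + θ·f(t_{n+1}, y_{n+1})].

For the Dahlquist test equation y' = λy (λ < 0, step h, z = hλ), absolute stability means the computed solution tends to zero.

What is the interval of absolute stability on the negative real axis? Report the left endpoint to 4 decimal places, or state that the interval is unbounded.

On y'=λy, z=hλ:
  y_{n+1} = y_n + z·[12/13·y_n + 1/13·y_{n+1}] ⇒ (1 − 1/13z)y_{n+1} = (1 + 12/13z)y_n
  Hence R(z) = (1 + 12/13z)/(1 − 1/13z).

Find x<0 with |R(x)|<1.
x=-0.92: |R|=0.1408
R=−1: 1+12/13x = −1+1/13x ⇒ -11/13x=2 ⇒ x=2/(-11/13)=-2.3636
Confirm numerically:
  x=-2.217: |R|=0.89400 <1
  x=-2.028: |R|=0.75433 <1
  x=-1.585: |R|=0.41275 <1
  x=-1.244: |R|=0.13536 <1
  x=-2.899: |R|=1.37040 >1
  x=-2.645: |R|=1.19783 >1
  x=-2.601: |R|=1.16736 >1
So |R|<1 on (-2.3636, 0).

z∈(-2.3636,0).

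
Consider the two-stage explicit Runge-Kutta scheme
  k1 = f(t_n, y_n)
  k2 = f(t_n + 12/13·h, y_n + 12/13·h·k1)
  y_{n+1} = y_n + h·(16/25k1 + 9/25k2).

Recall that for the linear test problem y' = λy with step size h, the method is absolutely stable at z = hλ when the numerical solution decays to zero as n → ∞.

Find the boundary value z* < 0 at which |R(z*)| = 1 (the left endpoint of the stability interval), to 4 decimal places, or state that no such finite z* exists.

z* = -3.0093.

On y'=λy, z=hλ:
  k1=λy_n ⇒ h·k1=z·y_n;  k2=λ(1+12/13z)y_n ⇒ h·k2=z(1+12/13z)y_n
  y_{n+1}/y_n = 1 + 16/25z + 9/25z(1+12/13z) = 1 + z + 108/325z²
  R(z) = 1 + z + 108/325z².

Solve |R(x)|<1 on ℝ⁻.
x=-1.54: |R|=0.2481
R=1: x+108/325x²=0 ⇒ x=−325/108=-3.0093; min R=1−1/(4·108/325)=0.2477>−1
Confirm numerically:
  x=-2.724: |R|=0.74178 <1
  x=-2.313: |R|=0.46484 <1
  x=-1.804: |R|=0.27747 <1
  x=-1.293: |R|=0.26257 <1
  x=-3.386: |R|=1.42391 >1
  x=-3.383: |R|=1.42016 >1
Interval (-3.0093, 0).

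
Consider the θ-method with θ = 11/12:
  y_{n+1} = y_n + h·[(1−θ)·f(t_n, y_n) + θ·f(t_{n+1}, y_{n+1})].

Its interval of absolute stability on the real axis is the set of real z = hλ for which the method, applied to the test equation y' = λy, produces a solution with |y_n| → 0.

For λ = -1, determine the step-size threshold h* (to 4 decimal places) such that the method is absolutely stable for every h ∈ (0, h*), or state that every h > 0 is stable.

(−∞, 0) — no finite endpoint. Any h>0 works for λ=-1.

Test eqn y'=λy, z=hλ:
  y_{n+1} = y_n + z·[1/12·y_n + 11/12·y_{n+1}] ⇒ (1 − 11/12z)y_{n+1} = (1 + 1/12z)y_n
  ⇒ R(z) = (1 + 1/12z)/(1 − 11/12z).

Find x<0 with |R(x)|<1.
x=-1.72: |R|=0.3325
x=-2: |R|=0.2941
x=-10: |R|=0.0164
x=-100: |R|=0.0791
θ=11/12≥1/2 ⇒ |1+1/12x|<|1−11/12x| ∀x<0 ⇒ interval (−∞,0).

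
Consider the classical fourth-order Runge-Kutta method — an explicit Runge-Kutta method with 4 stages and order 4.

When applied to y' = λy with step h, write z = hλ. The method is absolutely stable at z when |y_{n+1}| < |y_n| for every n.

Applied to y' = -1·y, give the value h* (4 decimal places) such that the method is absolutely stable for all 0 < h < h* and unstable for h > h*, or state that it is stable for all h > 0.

(-2.7853,0); λ=-1 ⇒ h* = 2.7853.

Set f=λy, z=hλ:
  order 4, 4-stage ⇒ R(z)=1+z+z^2/2+z^3/6+z^4/24
  (e.g. R(-1)=0.37500, |R|=0.37500)

Need |R(x)|<1, x<0.
x=-1: |R|=0.3750
|R(-3.06)|=1.4996 |R(-2.59)|=0.7433 |R(-0.77)|=0.4650
Bisect:
  x_lo=-3.3503 |R|=2.2439  x_hi=-0.0765 |R|=0.9264
  mid=-1.71337 |R|=0.27522 →hi
  mid=-2.53182 |R|=0.68043 →hi
  mid=-2.94105 |R|=1.26138 →lo
  mid=-2.73644 |R|=0.92881 →hi
  mid=-2.83875 |R|=1.08363 →lo
  mid=-2.78759 |R|=1.00347 →lo
  mid=-2.76202 |R|=0.96547 →hi
  ...
  [-2.78539,-2.78519] ⇒ x*=-2.7853
So |R|<1 on (-2.7853, 0).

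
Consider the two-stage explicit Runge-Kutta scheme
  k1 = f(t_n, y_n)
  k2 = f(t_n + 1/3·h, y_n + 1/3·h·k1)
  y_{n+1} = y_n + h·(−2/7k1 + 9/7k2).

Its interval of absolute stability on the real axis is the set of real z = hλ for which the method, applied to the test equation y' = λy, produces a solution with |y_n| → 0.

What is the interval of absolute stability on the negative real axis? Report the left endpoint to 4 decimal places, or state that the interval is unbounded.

(-2.3333, 0).

On y'=λy, z=hλ:
  k1=λy_n ⇒ h·k1=z·y_n;  k2=λ(1+1/3z)y_n ⇒ h·k2=z(1+1/3z)y_n
  y_{n+1}/y_n = 1 − 2/7z + 9/7z(1+1/3z) = 1 + z + 3/7z²
  R(z) = 1 + z + 3/7z².

Need |R(x)|<1, x<0.
x=-1.57: |R|=0.4864
R=1: x+3/7x²=0 ⇒ x=−7/3=-2.3333; min R=1−1/(4·3/7)=0.4167>−1
Confirm numerically:
  x=-2.053: |R|=0.75335 <1
  x=-1.496: |R|=0.46315 <1
  x=-1.429: |R|=0.44616 <1
  x=-2.692: |R|=1.41380 >1
  x=-2.357: |R|=1.02391 >1
Interval (-2.3333, 0).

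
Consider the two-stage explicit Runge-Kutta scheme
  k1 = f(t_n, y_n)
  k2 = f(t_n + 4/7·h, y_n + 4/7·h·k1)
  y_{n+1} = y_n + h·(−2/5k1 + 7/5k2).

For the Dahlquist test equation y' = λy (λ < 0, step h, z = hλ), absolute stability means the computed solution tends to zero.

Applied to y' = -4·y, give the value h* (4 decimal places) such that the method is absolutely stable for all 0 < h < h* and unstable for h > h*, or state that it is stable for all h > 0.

On y'=λy, z=hλ:
  k1=λy_n ⇒ h·k1=z·y_n;  k2=λ(1+4/7z)y_n ⇒ h·k2=z(1+4/7z)y_n
  y_{n+1}/y_n = 1 − 2/5z + 7/5z(1+4/7z) = 1 + z + 4/5z²
  R(z) = 1 + z + 4/5z².

Find x<0 with |R(x)|<1.
x=-0.4: |R|=0.7280
R=1: x+4/5x²=0 ⇒ x=−5/4=-1.2500; min R=1−1/(4·4/5)=0.6875>−1
Confirm numerically:
  x=-0.790: |R|=0.70928 <1
  x=-0.572: |R|=0.68975 <1
  x=-0.568: |R|=0.69010 <1
  x=-1.806: |R|=1.80331 >1
  x=-1.706: |R|=1.62235 >1
  x=-1.385: |R|=1.14958 >1
So |R|<1 on (-1.2500, 0).

(-1.2500,0); λ=-4 ⇒ h* = (5/4)/4 = 0.3125.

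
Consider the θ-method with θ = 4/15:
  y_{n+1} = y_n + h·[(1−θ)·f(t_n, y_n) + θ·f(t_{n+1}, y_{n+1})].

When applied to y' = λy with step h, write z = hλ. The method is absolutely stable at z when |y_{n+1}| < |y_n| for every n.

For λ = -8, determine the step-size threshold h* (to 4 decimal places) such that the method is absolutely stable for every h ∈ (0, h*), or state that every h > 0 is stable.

(-4.2857,0); λ=-8 ⇒ h* = (30/7)/8 = 0.5357.

On y'=λy, z=hλ:
  y_{n+1} = y_n + z·[11/15·y_n + 4/15·y_{n+1}] ⇒ (1 − 4/15z)y_{n+1} = (1 + 11/15z)y_n
  Hence R(z) = (1 + 11/15z)/(1 − 4/15z).

Find x<0 with |R(x)|<1.
x=-1.27: |R|=0.0513
R=−1: 1+11/15x = −1+4/15x ⇒ -7/15x=2 ⇒ x=2/(-7/15)=-4.2857
Confirm numerically:
  x=-4.178: |R|=0.97622 <1
  x=-3.755: |R|=0.87625 <1
  x=-3.649: |R|=0.84941 <1
  x=-2.923: |R|=0.64263 <1
  x=-4.751: |R|=1.09578 >1
  x=-4.431: |R|=1.03108 >1
  x=-4.410: |R|=1.02665 >1
So |R|<1 on (-4.2857, 0).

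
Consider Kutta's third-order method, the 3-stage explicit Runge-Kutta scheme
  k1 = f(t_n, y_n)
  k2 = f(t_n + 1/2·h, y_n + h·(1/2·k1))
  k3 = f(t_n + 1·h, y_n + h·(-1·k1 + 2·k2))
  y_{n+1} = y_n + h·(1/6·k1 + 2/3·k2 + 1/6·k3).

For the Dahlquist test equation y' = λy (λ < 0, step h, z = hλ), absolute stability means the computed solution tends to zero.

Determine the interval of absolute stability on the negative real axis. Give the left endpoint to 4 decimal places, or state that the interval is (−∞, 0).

z∈(-2.5127,0).

Set f=λy, z=hλ:
  order 3, 3-stage ⇒ R(z)=1+z+z^2/2+z^3/6
  (e.g. R(-0.49)=0.61044, |R|=0.61044)

Need |R(x)|<1, x<0.
x=-0.49: |R|=0.6104
|R(-1.79)|=0.1438 |R(-1.74)|=0.1042 |R(-1.68)|=0.0591
Bisect:
  x_lo=-3.2981 |R|=2.8385  x_hi=-0.1897 |R|=0.8271
  mid=-1.74391 |R|=0.10724 →hi
  mid=-2.52100 |R|=1.01362 →lo
  mid=-2.13246 |R|=0.47495 →hi
  mid=-2.32673 |R|=0.71925 →hi
  mid=-2.42386 |R|=0.85972 →hi
  mid=-2.47243 |R|=0.93494 →hi
  mid=-2.49672 |R|=0.97384 →hi
  mid=-2.50886 |R|=0.99362 →hi
  mid=-2.51493 |R|=1.00359 →lo
  mid=-2.51189 |R|=0.99860 →hi
  ...
  [-2.51284,-2.51265] ⇒ x*=-2.5127
So |R|<1 on (-2.5127, 0).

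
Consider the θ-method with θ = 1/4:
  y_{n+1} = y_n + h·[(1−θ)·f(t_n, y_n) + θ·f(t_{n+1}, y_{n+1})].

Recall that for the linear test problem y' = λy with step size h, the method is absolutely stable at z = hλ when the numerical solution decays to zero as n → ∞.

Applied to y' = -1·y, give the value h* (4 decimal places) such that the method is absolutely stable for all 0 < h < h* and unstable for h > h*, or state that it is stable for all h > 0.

(-4.0000,0); λ=-1 ⇒ h* = (4)/1 = 4.0000.

With y'=λy (z=hλ):
  y_{n+1} = y_n + z·[3/4·y_n + 1/4·y_{n+1}] ⇒ (1 − 1/4z)y_{n+1} = (1 + 3/4z)y_n
  R(z) = (1 + 3/4z)/(1 − 1/4z).

Find x<0 with |R(x)|<1.
x=-1.65: |R|=0.1681
R=−1: 1+3/4x = −1+1/4x ⇒ -1/2x=2 ⇒ x=2/(-1/2)=-4.0000
Confirm numerically:
  x=-2.940: |R|=0.69452 <1
  x=-2.697: |R|=0.61087 <1
  x=-2.147: |R|=0.39710 <1
  x=-4.398: |R|=1.09478 >1
  x=-4.321: |R|=1.07715 >1
So |R|<1 on (-4.0000, 0).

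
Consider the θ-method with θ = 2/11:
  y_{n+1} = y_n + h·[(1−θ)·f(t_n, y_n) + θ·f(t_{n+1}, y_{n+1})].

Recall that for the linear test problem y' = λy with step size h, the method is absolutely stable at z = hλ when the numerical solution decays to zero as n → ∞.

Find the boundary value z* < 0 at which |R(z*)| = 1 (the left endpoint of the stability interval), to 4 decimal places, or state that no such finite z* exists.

left endpoint -3.1429.

With y'=λy (z=hλ):
  y_{n+1} = y_n + z·[9/11·y_n + 2/11·y_{n+1}] ⇒ (1 − 2/11z)y_{n+1} = (1 + 9/11z)y_n
  R(z) = (1 + 9/11z)/(1 − 2/11z).

Solve |R(x)|<1 on ℝ⁻.
x=-1.7: |R|=0.2986
R=−1: 1+9/11x = −1+2/11x ⇒ -7/11x=2 ⇒ x=2/(-7/11)=-3.1429
Confirm numerically:
  x=-2.380: |R|=0.66117 <1
  x=-2.274: |R|=0.60882 <1
  x=-2.027: |R|=0.48113 <1
  x=-3.491: |R|=1.13552 >1
  x=-3.277: |R|=1.05349 >1
  x=-3.165: |R|=1.00894 >1
So |R|<1 on (-3.1429, 0).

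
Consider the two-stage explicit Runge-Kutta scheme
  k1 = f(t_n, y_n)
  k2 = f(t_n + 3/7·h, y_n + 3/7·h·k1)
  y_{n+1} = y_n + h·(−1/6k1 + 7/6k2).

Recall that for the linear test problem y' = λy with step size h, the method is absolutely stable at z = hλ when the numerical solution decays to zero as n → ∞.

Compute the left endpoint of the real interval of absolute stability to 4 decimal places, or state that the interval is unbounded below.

left endpoint -2.0000.

With y'=λy (z=hλ):
  k1=λy_n ⇒ h·k1=z·y_n;  k2=λ(1+3/7z)y_n ⇒ h·k2=z(1+3/7z)y_n
  y_{n+1}/y_n = 1 − 1/6z + 7/6z(1+3/7z) = 1 + z + 1/2z²
  R(z) = 1 + z + 1/2z².

Need |R(x)|<1, x<0.
x=-0.45: |R|=0.6512
R=1: x+1/2x²=0 ⇒ x=−2=-2.0000; min R=1−1/(4·1/2)=0.5000>−1
Confirm numerically:
  x=-1.507: |R|=0.62852 <1
  x=-1.470: |R|=0.61045 <1
  x=-1.080: |R|=0.50320 <1
  x=-2.554: |R|=1.70746 >1
  x=-2.327: |R|=1.38046 >1
  x=-2.197: |R|=1.21640 >1
So |R|<1 on (-2.0000, 0).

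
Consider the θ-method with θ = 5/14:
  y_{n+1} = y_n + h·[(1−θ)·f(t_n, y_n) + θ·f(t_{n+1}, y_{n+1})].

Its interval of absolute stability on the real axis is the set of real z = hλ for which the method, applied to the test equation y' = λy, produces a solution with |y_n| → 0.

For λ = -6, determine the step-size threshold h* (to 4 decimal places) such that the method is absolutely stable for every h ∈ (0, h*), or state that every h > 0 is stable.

(-7.0000,0); λ=-6 ⇒ h* = (7)/6 = 1.1667.

With y'=λy (z=hλ):
  y_{n+1} = y_n + z·[9/14·y_n + 5/14·y_{n+1}] ⇒ (1 − 5/14z)y_{n+1} = (1 + 9/14z)y_n
  so R(z) = (1 + 9/14z)/(1 − 5/14z).

Solve |R(x)|<1 on ℝ⁻.
x=-0.5: |R|=0.5758
R=−1: 1+9/14x = −1+5/14x ⇒ -2/7x=2 ⇒ x=2/(-2/7)=-7.0000
Confirm numerically:
  x=-6.096: |R|=0.91871 <1
  x=-5.694: |R|=0.87700 <1
  x=-5.217: |R|=0.82208 <1
  x=-7.520: |R|=1.04031 >1
  x=-7.506: |R|=1.03928 >1
  x=-7.264: |R|=1.02099 >1
Stable set (-7.0000, 0).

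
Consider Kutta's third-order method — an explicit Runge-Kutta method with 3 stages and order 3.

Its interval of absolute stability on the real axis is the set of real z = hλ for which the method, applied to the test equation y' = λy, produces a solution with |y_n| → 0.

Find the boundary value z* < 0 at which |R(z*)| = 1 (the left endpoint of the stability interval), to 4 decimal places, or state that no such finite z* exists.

left endpoint -2.5127.

Set f=λy, z=hλ:
  order 3, 3-stage ⇒ R(z)=1+z+z^2/2+z^3/6
  (e.g. R(-0.69)=0.49330, |R|=0.49330)

Need |R(x)|<1, x<0.
x=-0.69: |R|=0.4933
|R(-2.67)|=1.2779 |R(-2.42)|=0.8539 |R(-0.8)|=0.4347
Bisect:
  x_lo=-3.0147 |R|=2.0371  x_hi=-0.3673 |R|=0.6919
  mid=-1.69102 |R|=0.06717 →hi
  mid=-2.35288 |R|=0.75580 →hi
  mid=-2.68381 |R|=1.30423 →lo
  mid=-2.51834 |R|=1.00923 →lo
  mid=-2.43561 |R|=0.87760 →hi
  mid=-2.47698 |R|=0.94215 →hi
  mid=-2.49766 |R|=0.97537 →hi
  mid=-2.50800 |R|=0.99222 →hi
  mid=-2.51317 |R|=1.00070 →lo
  ...
  [-2.51285,-2.51269] ⇒ x*=-2.5127
Stable set (-2.5127, 0).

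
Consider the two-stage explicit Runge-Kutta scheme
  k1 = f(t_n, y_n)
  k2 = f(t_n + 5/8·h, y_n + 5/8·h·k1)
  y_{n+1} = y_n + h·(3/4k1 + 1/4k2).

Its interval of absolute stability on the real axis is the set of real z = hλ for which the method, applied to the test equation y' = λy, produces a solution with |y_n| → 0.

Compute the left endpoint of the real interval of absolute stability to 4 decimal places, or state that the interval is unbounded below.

z* = -6.4000.

Test eqn y'=λy, z=hλ:
  k1=λy_n ⇒ h·k1=z·y_n;  k2=λ(1+5/8z)y_n ⇒ h·k2=z(1+5/8z)y_n
  y_{n+1}/y_n = 1 + 3/4z + 1/4z(1+5/8z) = 1 + z + 5/32z²
  so R(z) = 1 + z + 5/32z².

Need |R(x)|<1, x<0.
x=-1.36: |R|=0.0710
R=1: x+5/32x²=0 ⇒ x=−32/5=-6.4000; min R=1−1/(4·5/32)=-0.6000>−1
Confirm numerically:
  x=-6.118: |R|=0.73043 <1
  x=-5.532: |R|=0.24972 <1
  x=-4.419: |R|=0.36782 <1
  x=-6.878: |R|=1.51370 >1
  x=-6.645: |R|=1.25438 >1
Interval (-6.4000, 0).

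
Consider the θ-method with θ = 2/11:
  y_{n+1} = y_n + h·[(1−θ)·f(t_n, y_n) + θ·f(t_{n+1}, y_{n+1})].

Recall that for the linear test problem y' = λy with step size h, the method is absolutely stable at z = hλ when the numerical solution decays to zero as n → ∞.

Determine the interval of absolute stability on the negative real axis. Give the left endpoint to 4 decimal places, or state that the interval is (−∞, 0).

With y'=λy (z=hλ):
  y_{n+1} = y_n + z·[9/11·y_n + 2/11·y_{n+1}] ⇒ (1 − 2/11z)y_{n+1} = (1 + 9/11z)y_n
  so R(z) = (1 + 9/11z)/(1 − 2/11z).

Solve |R(x)|<1 on ℝ⁻.
x=-1.69: |R|=0.2928
R=−1: 1+9/11x = −1+2/11x ⇒ -7/11x=2 ⇒ x=2/(-7/11)=-3.1429
Confirm numerically:
  x=-3.073: |R|=0.97148 <1
  x=-2.831: |R|=0.86898 <1
  x=-2.459: |R|=0.69927 <1
  x=-2.195: |R|=0.56888 <1
  x=-3.598: |R|=1.17509 >1
  x=-3.531: |R|=1.15043 >1
  x=-3.512: |R|=1.14336 >1
So |R|<1 on (-3.1429, 0).

z∈(-3.1429,0).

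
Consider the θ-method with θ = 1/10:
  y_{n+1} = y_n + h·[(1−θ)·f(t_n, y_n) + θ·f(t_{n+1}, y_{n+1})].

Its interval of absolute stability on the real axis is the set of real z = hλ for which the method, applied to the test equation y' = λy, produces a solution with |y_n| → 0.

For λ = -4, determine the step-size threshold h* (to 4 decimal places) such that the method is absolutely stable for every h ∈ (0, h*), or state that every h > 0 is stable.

On y'=λy, z=hλ:
  y_{n+1} = y_n + z·[9/10·y_n + 1/10·y_{n+1}] ⇒ (1 − 1/10z)y_{n+1} = (1 + 9/10z)y_n
  ⇒ R(z) = (1 + 9/10z)/(1 − 1/10z).

Boundary: |R(x)|=1, x<0.
x=-1.49: |R|=0.2968
R=−1: 1+9/10x = −1+1/10x ⇒ -4/5x=2 ⇒ x=2/(-4/5)=-2.5000
Confirm numerically:
  x=-1.770: |R|=0.50382 <1
  x=-1.222: |R|=0.08893 <1
  x=-1.108: |R|=0.00252 <1
  x=-1.084: |R|=0.02201 <1
  x=-3.056: |R|=1.34069 >1
  x=-2.874: |R|=1.23241 >1
Interval (-2.5000, 0).

(-2.5000,0); λ=-4 ⇒ h* = (5/2)/4 = 0.6250.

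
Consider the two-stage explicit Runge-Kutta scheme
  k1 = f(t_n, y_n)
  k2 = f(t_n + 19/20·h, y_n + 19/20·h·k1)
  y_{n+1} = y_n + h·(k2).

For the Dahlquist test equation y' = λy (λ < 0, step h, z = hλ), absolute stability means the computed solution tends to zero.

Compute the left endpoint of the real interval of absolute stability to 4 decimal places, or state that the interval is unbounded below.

With y'=λy (z=hλ):
  k1=λy_n ⇒ h·k1=z·y_n;  k2=λ(1+19/20z)y_n ⇒ h·k2=z(1+19/20z)y_n
  y_{n+1}/y_n = 1 + z(1+19/20z) = 1 + z + 19/20z²
  so R(z) = 1 + z + 19/20z².

Find x<0 with |R(x)|<1.
x=-1.55: |R|=1.7324
R=1: x+19/20x²=0 ⇒ x=−20/19=-1.0526; min R=1−1/(4·19/20)=0.7368>−1
Confirm numerically:
  x=-0.888: |R|=0.86112 <1
  x=-0.833: |R|=0.82619 <1
  x=-0.514: |R|=0.73699 <1
  x=-0.472: |R|=0.73964 <1
  x=-1.579: |R|=1.78958 >1
  x=-1.369: |R|=1.41145 >1
Interval (-1.0526, 0).

left endpoint -1.0526.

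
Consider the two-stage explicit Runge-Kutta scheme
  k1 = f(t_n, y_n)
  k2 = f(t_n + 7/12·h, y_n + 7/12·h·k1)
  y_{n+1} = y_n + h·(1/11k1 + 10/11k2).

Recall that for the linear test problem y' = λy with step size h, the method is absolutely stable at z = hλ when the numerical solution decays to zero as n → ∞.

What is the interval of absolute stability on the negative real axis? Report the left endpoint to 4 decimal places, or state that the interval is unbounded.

(-1.8857, 0).

Test eqn y'=λy, z=hλ:
  k1=λy_n ⇒ h·k1=z·y_n;  k2=λ(1+7/12z)y_n ⇒ h·k2=z(1+7/12z)y_n
  y_{n+1}/y_n = 1 + 1/11z + 10/11z(1+7/12z) = 1 + z + 35/66z²
  ⇒ R(z) = 1 + z + 35/66z².

Find x<0 with |R(x)|<1.
x=-1.12: |R|=0.5452
R=1: x+35/66x²=0 ⇒ x=−66/35=-1.8857; min R=1−1/(4·35/66)=0.5286>−1
Confirm numerically:
  x=-1.339: |R|=0.61179 <1
  x=-1.052: |R|=0.53489 <1
  x=-0.944: |R|=0.52857 <1
  x=-2.370: |R|=1.60866 >1
  x=-1.960: |R|=1.07721 >1
Stable set (-1.8857, 0).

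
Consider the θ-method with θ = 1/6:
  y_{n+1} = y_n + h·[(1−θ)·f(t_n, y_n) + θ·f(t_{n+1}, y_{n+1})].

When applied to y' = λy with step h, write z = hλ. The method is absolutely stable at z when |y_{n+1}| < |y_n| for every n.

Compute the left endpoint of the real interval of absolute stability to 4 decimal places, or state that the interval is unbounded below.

Test eqn y'=λy, z=hλ:
  y_{n+1} = y_n + z·[5/6·y_n + 1/6·y_{n+1}] ⇒ (1 − 1/6z)y_{n+1} = (1 + 5/6z)y_n
  Hence R(z) = (1 + 5/6z)/(1 − 1/6z).

Need |R(x)|<1, x<0.
x=-1.57: |R|=0.2444
R=−1: 1+5/6x = −1+1/6x ⇒ -2/3x=2 ⇒ x=2/(-2/3)=-3.0000
Confirm numerically:
  x=-2.965: |R|=0.98438 <1
  x=-2.632: |R|=0.82947 <1
  x=-1.550: |R|=0.23179 <1
  x=-3.583: |R|=1.24335 >1
  x=-3.356: |R|=1.15220 >1
So |R|<1 on (-3.0000, 0).

left endpoint -3.0000.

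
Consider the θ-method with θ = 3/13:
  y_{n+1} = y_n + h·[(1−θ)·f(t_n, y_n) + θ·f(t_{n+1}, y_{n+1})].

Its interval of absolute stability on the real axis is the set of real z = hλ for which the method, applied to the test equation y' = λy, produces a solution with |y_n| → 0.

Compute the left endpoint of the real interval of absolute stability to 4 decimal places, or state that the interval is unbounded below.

On y'=λy, z=hλ:
  y_{n+1} = y_n + z·[10/13·y_n + 3/13·y_{n+1}] ⇒ (1 − 3/13z)y_{n+1} = (1 + 10/13z)y_n
  ⇒ R(z) = (1 + 10/13z)/(1 − 3/13z).

Solve |R(x)|<1 on ℝ⁻.
x=-1.47: |R|=0.0976
R=−1: 1+10/13x = −1+3/13x ⇒ -7/13x=2 ⇒ x=2/(-7/13)=-3.7143
Confirm numerically:
  x=-2.925: |R|=0.74627 <1
  x=-1.978: |R|=0.35809 <1
  x=-1.549: |R|=0.14110 <1
  x=-4.307: |R|=1.16006 >1
  x=-3.778: |R|=1.01833 >1
  x=-3.738: |R|=1.00686 >1
Interval (-3.7143, 0).

left endpoint -3.7143.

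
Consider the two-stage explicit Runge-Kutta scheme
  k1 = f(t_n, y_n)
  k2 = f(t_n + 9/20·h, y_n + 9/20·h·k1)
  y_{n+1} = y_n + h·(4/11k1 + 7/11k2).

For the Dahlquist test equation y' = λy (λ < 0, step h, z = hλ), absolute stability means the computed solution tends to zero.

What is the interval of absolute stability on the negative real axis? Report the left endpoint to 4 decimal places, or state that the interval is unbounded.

z∈(-3.4921,0).

With y'=λy (z=hλ):
  k1=λy_n ⇒ h·k1=z·y_n;  k2=λ(1+9/20z)y_n ⇒ h·k2=z(1+9/20z)y_n
  y_{n+1}/y_n = 1 + 4/11z + 7/11z(1+9/20z) = 1 + z + 63/220z²
  ⇒ R(z) = 1 + z + 63/220z².

Need |R(x)|<1, x<0.
x=-0.98: |R|=0.2950
R=1: x+63/220x²=0 ⇒ x=−220/63=-3.4921; min R=1−1/(4·63/220)=0.1270>−1
Confirm numerically:
  x=-2.888: |R|=0.50043 <1
  x=-2.427: |R|=0.25978 <1
  x=-1.643: |R|=0.13002 <1
  x=-4.050: |R|=1.64708 >1
  x=-3.719: |R|=1.24168 >1
  x=-3.581: |R|=1.09120 >1
Stable set (-3.4921, 0).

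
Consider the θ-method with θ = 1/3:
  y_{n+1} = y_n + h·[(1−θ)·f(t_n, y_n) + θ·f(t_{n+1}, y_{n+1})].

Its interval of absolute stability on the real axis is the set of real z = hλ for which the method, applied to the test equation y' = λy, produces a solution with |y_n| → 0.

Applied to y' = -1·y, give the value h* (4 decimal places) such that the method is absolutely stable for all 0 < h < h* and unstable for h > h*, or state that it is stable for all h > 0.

Set f=λy, z=hλ:
  y_{n+1} = y_n + z·[2/3·y_n + 1/3·y_{n+1}] ⇒ (1 − 1/3z)y_{n+1} = (1 + 2/3z)y_n
  ⇒ R(z) = (1 + 2/3z)/(1 − 1/3z).

Need |R(x)|<1, x<0.
x=-1.33: |R|=0.0785
R=−1: 1+2/3x = −1+1/3x ⇒ -1/3x=2 ⇒ x=2/(-1/3)=-6.0000
Confirm numerically:
  x=-5.458: |R|=0.93592 <1
  x=-4.056: |R|=0.72449 <1
  x=-3.790: |R|=0.67452 <1
  x=-2.581: |R|=0.38739 <1
  x=-6.566: |R|=1.05917 >1
  x=-6.359: |R|=1.03836 >1
  x=-6.114: |R|=1.01251 >1
So |R|<1 on (-6.0000, 0).

(-6.0000,0); λ=-1 ⇒ h* = (6)/1 = 6.0000.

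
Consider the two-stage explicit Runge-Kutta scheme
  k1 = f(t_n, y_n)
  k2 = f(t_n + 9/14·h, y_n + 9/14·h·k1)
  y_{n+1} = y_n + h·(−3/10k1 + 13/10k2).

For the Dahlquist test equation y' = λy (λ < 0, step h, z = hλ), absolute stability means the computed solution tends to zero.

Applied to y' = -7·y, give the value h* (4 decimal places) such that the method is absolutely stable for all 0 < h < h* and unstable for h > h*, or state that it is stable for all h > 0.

(-1.1966,0); λ=-7 ⇒ h* = (140/117)/7 = 0.1709.

On y'=λy, z=hλ:
  k1=λy_n ⇒ h·k1=z·y_n;  k2=λ(1+9/14z)y_n ⇒ h·k2=z(1+9/14z)y_n
  y_{n+1}/y_n = 1 − 3/10z + 13/10z(1+9/14z) = 1 + z + 117/140z²
  ⇒ R(z) = 1 + z + 117/140z².

Need |R(x)|<1, x<0.
x=-0.73: |R|=0.7154
R=1: x+117/140x²=0 ⇒ x=−140/117=-1.1966; min R=1−1/(4·117/140)=0.7009>−1
Confirm numerically:
  x=-0.903: |R|=0.77845 <1
  x=-0.891: |R|=0.77246 <1
  x=-0.716: |R|=0.71243 <1
  x=-0.660: |R|=0.70404 <1
  x=-1.679: |R|=1.67691 >1
  x=-1.263: |R|=1.07011 >1
So |R|<1 on (-1.1966, 0).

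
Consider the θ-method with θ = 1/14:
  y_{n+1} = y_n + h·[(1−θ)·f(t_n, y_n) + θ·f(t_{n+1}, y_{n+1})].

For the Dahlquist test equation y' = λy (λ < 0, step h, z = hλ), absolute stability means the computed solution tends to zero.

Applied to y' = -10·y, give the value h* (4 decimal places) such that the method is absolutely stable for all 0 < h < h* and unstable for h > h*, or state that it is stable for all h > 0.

(-2.3333,0); λ=-10 ⇒ h* = (7/3)/10 = 0.2333.

Test eqn y'=λy, z=hλ:
  y_{n+1} = y_n + z·[13/14·y_n + 1/14·y_{n+1}] ⇒ (1 − 1/14z)y_{n+1} = (1 + 13/14z)y_n
  ⇒ R(z) = (1 + 13/14z)/(1 − 1/14z).

Boundary: |R(x)|=1, x<0.
x=-1.44: |R|=0.3057
R=−1: 1+13/14x = −1+1/14x ⇒ -6/7x=2 ⇒ x=2/(-6/7)=-2.3333
Confirm numerically:
  x=-2.238: |R|=0.92955 <1
  x=-2.120: |R|=0.84119 <1
  x=-1.220: |R|=0.12221 <1
  x=-1.100: |R|=0.01987 <1
  x=-2.882: |R|=1.39000 >1
  x=-2.830: |R|=1.35413 >1
  x=-2.661: |R|=1.23600 >1
So |R|<1 on (-2.3333, 0).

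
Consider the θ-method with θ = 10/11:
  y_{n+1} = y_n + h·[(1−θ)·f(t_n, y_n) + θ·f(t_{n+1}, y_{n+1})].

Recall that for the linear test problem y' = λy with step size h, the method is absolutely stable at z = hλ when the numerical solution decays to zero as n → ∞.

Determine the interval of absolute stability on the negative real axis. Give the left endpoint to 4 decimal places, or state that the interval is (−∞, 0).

With y'=λy (z=hλ):
  y_{n+1} = y_n + z·[1/11·y_n + 10/11·y_{n+1}] ⇒ (1 − 10/11z)y_{n+1} = (1 + 1/11z)y_n
  ⇒ R(z) = (1 + 1/11z)/(1 − 10/11z).

Solve |R(x)|<1 on ℝ⁻.
x=-0.63: |R|=0.5994
x=-2: |R|=0.2903
x=-10: |R|=0.0090
x=-100: |R|=0.0880
θ=10/11≥1/2 ⇒ |1+1/11x|<|1−10/11x| ∀x<0 ⇒ interval (−∞,0).

unbounded; (−∞, 0).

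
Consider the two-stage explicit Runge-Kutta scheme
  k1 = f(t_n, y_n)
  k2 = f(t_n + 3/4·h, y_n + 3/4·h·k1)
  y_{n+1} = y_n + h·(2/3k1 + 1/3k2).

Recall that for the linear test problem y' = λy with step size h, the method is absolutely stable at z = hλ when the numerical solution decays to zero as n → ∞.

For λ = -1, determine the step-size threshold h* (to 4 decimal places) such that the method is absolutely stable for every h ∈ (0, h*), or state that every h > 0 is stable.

(-4.0000,0); λ=-1 ⇒ h* = (4)/1 = 4.0000.

Test eqn y'=λy, z=hλ:
  k1=λy_n ⇒ h·k1=z·y_n;  k2=λ(1+3/4z)y_n ⇒ h·k2=z(1+3/4z)y_n
  y_{n+1}/y_n = 1 + 2/3z + 1/3z(1+3/4z) = 1 + z + 1/4z²
  so R(z) = 1 + z + 1/4z².

Find x<0 with |R(x)|<1.
x=-0.87: |R|=0.3192
R=1: x+1/4x²=0 ⇒ x=−4=-4.0000; min R=1−1/(4·1/4)=0.0000>−1
Confirm numerically:
  x=-3.968: |R|=0.96826 <1
  x=-3.603: |R|=0.64240 <1
  x=-3.405: |R|=0.49351 <1
  x=-1.965: |R|=0.00031 <1
  x=-4.434: |R|=1.48109 >1
  x=-4.222: |R|=1.23432 >1
  x=-4.164: |R|=1.17072 >1
Stable set (-4.0000, 0).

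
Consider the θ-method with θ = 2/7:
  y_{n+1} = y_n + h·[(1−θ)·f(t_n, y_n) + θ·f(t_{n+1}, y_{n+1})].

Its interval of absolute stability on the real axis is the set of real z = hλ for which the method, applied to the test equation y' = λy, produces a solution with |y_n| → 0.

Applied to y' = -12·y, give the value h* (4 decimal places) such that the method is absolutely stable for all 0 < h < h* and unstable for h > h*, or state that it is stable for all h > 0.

With y'=λy (z=hλ):
  y_{n+1} = y_n + z·[5/7·y_n + 2/7·y_{n+1}] ⇒ (1 − 2/7z)y_{n+1} = (1 + 5/7z)y_n
  Hence R(z) = (1 + 5/7z)/(1 − 2/7z).

Solve |R(x)|<1 on ℝ⁻.
x=-0.94: |R|=0.2590
R=−1: 1+5/7x = −1+2/7x ⇒ -3/7x=2 ⇒ x=2/(-3/7)=-4.6667
Confirm numerically:
  x=-4.310: |R|=0.93150 <1
  x=-3.446: |R|=0.73640 <1
  x=-2.775: |R|=0.54781 <1
  x=-2.494: |R|=0.45629 <1
  x=-5.265: |R|=1.10240 >1
  x=-4.915: |R|=1.04427 >1
Stable set (-4.6667, 0).

(-4.6667,0); λ=-12 ⇒ h* = (14/3)/12 = 0.3889.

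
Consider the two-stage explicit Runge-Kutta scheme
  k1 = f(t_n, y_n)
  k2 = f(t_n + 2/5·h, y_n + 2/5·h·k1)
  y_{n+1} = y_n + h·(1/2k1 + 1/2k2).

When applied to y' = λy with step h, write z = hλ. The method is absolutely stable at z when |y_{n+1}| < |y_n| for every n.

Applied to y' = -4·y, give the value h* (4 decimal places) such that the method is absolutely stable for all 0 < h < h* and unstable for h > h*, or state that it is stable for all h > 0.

(-5.0000,0); λ=-4 ⇒ h* = (5)/4 = 1.2500.

Set f=λy, z=hλ:
  k1=λy_n ⇒ h·k1=z·y_n;  k2=λ(1+2/5z)y_n ⇒ h·k2=z(1+2/5z)y_n
  y_{n+1}/y_n = 1 + 1/2z + 1/2z(1+2/5z) = 1 + z + 1/5z²
  R(z) = 1 + z + 1/5z².

Find x<0 with |R(x)|<1.
x=-0.93: |R|=0.2430
R=1: x+1/5x²=0 ⇒ x=−5=-5.0000; min R=1−1/(4·1/5)=-0.2500>−1
Confirm numerically:
  x=-4.138: |R|=0.28661 <1
  x=-3.877: |R|=0.12923 <1
  x=-3.445: |R|=0.07139 <1
  x=-3.329: |R|=0.11255 <1
  x=-5.458: |R|=1.49995 >1
  x=-5.389: |R|=1.41926 >1
  x=-5.255: |R|=1.26800 >1
Stable set (-5.0000, 0).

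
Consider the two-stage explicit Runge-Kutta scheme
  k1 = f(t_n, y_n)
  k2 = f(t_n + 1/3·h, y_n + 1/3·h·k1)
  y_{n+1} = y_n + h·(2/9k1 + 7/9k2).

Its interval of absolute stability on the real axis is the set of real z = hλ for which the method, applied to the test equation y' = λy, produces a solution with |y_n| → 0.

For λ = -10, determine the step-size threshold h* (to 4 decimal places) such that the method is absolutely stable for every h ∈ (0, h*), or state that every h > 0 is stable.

(-3.8571,0); λ=-10 ⇒ h* = (27/7)/10 = 0.3857.

With y'=λy (z=hλ):
  k1=λy_n ⇒ h·k1=z·y_n;  k2=λ(1+1/3z)y_n ⇒ h·k2=z(1+1/3z)y_n
  y_{n+1}/y_n = 1 + 2/9z + 7/9z(1+1/3z) = 1 + z + 7/27z²
  ⇒ R(z) = 1 + z + 7/27z².

Find x<0 with |R(x)|<1.
x=-1.61: |R|=0.0620
R=1: x+7/27x²=0 ⇒ x=−27/7=-3.8571; min R=1−1/(4·7/27)=0.0357>−1
Confirm numerically:
  x=-3.614: |R|=0.77218 <1
  x=-2.354: |R|=0.08264 <1
  x=-2.133: |R|=0.04655 <1
  x=-4.298: |R|=1.49125 >1
  x=-4.138: |R|=1.30131 >1
  x=-4.033: |R|=1.18387 >1
Interval (-3.8571, 0).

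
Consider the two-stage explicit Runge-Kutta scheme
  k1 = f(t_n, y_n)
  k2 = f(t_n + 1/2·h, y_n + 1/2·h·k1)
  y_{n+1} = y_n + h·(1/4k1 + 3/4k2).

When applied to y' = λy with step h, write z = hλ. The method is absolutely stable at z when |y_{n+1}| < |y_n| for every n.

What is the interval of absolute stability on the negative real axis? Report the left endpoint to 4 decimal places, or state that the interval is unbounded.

z∈(-2.6667,0).

Set f=λy, z=hλ:
  k1=λy_n ⇒ h·k1=z·y_n;  k2=λ(1+1/2z)y_n ⇒ h·k2=z(1+1/2z)y_n
  y_{n+1}/y_n = 1 + 1/4z + 3/4z(1+1/2z) = 1 + z + 3/8z²
  R(z) = 1 + z + 3/8z².

Boundary: |R(x)|=1, x<0.
x=-0.38: |R|=0.6742
R=1: x+3/8x²=0 ⇒ x=−8/3=-2.6667; min R=1−1/(4·3/8)=0.3333>−1
Confirm numerically:
  x=-2.380: |R|=0.74415 <1
  x=-1.799: |R|=0.41465 <1
  x=-1.306: |R|=0.33361 <1
  x=-3.196: |R|=1.63441 >1
  x=-2.848: |R|=1.19366 >1
  x=-2.688: |R|=1.02150 >1
Interval (-2.6667, 0).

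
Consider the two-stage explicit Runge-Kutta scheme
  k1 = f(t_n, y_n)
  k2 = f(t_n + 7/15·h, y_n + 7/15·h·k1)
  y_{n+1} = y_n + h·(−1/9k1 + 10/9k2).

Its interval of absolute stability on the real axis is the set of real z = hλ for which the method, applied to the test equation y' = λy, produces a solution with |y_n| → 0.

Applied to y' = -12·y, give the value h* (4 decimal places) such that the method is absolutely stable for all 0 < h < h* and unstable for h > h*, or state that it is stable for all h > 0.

Test eqn y'=λy, z=hλ:
  k1=λy_n ⇒ h·k1=z·y_n;  k2=λ(1+7/15z)y_n ⇒ h·k2=z(1+7/15z)y_n
  y_{n+1}/y_n = 1 − 1/9z + 10/9z(1+7/15z) = 1 + z + 14/27z²
  Hence R(z) = 1 + z + 14/27z².

Need |R(x)|<1, x<0.
x=-1.27: |R|=0.5663
R=1: x+14/27x²=0 ⇒ x=−27/14=-1.9286; min R=1−1/(4·14/27)=0.5179>−1
Confirm numerically:
  x=-1.705: |R|=0.80235 <1
  x=-1.634: |R|=0.75042 <1
  x=-1.606: |R|=0.73138 <1
  x=-1.289: |R|=0.57253 <1
  x=-2.482: |R|=1.71224 >1
  x=-2.465: |R|=1.68564 >1
So |R|<1 on (-1.9286, 0).

(-1.9286,0); λ=-12 ⇒ h* = (27/14)/12 = 0.1607.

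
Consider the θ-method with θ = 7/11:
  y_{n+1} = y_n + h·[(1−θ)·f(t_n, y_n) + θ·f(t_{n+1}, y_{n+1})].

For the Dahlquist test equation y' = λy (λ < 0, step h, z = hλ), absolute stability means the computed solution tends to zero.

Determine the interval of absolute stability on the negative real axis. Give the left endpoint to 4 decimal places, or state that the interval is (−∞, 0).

(−∞, 0) — no finite endpoint.

Set f=λy, z=hλ:
  y_{n+1} = y_n + z·[4/11·y_n + 7/11·y_{n+1}] ⇒ (1 − 7/11z)y_{n+1} = (1 + 4/11z)y_n
  so R(z) = (1 + 4/11z)/(1 − 7/11z).

Solve |R(x)|<1 on ℝ⁻.
x=-0.91: |R|=0.4237
x=-2: |R|=0.1200
x=-10: |R|=0.3580
x=-100: |R|=0.5471
θ=7/11≥1/2 ⇒ |1+4/11x|<|1−7/11x| ∀x<0 ⇒ stable on all of ℝ⁻.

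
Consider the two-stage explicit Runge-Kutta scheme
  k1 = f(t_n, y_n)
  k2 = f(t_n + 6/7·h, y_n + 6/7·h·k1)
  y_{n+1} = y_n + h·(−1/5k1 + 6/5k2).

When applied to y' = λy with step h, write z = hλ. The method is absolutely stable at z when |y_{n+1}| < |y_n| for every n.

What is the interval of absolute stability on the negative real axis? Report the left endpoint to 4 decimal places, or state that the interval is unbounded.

Test eqn y'=λy, z=hλ:
  k1=λy_n ⇒ h·k1=z·y_n;  k2=λ(1+6/7z)y_n ⇒ h·k2=z(1+6/7z)y_n
  y_{n+1}/y_n = 1 − 1/5z + 6/5z(1+6/7z) = 1 + z + 36/35z²
  Hence R(z) = 1 + z + 36/35z².

Boundary: |R(x)|=1, x<0.
x=-1.4: |R|=1.6160
R=1: x+36/35x²=0 ⇒ x=−35/36=-0.9722; min R=1−1/(4·36/35)=0.7569>−1
Confirm numerically:
  x=-0.914: |R|=0.94526 <1
  x=-0.684: |R|=0.79722 <1
  x=-0.495: |R|=0.75703 <1
  x=-1.287: |R|=1.41669 >1
  x=-1.013: |R|=1.04249 >1
So |R|<1 on (-0.9722, 0).

(-0.9722, 0).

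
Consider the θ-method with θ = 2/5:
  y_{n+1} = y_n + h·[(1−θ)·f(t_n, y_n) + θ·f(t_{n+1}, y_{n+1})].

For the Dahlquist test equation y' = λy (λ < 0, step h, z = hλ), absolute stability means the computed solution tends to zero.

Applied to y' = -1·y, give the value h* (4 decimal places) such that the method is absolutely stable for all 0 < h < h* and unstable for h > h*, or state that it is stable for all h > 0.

(-10.0000,0); λ=-1 ⇒ h* = (10)/1 = 10.0000.

Test eqn y'=λy, z=hλ:
  y_{n+1} = y_n + z·[3/5·y_n + 2/5·y_{n+1}] ⇒ (1 − 2/5z)y_{n+1} = (1 + 3/5z)y_n
  so R(z) = (1 + 3/5z)/(1 − 2/5z).

Boundary: |R(x)|=1, x<0.
x=-0.69: |R|=0.4592
R=−1: 1+3/5x = −1+2/5x ⇒ -1/5x=2 ⇒ x=2/(-1/5)=-10.0000
Confirm numerically:
  x=-9.335: |R|=0.97191 <1
  x=-8.379: |R|=0.92550 <1
  x=-5.310: |R|=0.69974 <1
  x=-4.355: |R|=0.58826 <1
  x=-10.164: |R|=1.00648 >1
  x=-10.133: |R|=1.00526 >1
Stable set (-10.0000, 0).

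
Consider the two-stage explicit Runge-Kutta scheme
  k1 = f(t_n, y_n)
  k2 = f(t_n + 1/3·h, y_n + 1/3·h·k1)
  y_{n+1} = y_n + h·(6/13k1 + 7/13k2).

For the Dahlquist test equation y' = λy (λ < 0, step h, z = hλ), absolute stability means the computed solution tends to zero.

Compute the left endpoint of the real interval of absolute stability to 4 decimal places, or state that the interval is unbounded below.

On y'=λy, z=hλ:
  k1=λy_n ⇒ h·k1=z·y_n;  k2=λ(1+1/3z)y_n ⇒ h·k2=z(1+1/3z)y_n
  y_{n+1}/y_n = 1 + 6/13z + 7/13z(1+1/3z) = 1 + z + 7/39z²
  ⇒ R(z) = 1 + z + 7/39z².

Solve |R(x)|<1 on ℝ⁻.
x=-1.03: |R|=0.1604
R=1: x+7/39x²=0 ⇒ x=−39/7=-5.5714; min R=1−1/(4·7/39)=-0.3929>−1
Confirm numerically:
  x=-5.460: |R|=0.89080 <1
  x=-5.383: |R|=0.81794 <1
  x=-4.893: |R|=0.40418 <1
  x=-3.443: |R|=0.31531 <1
  x=-6.038: |R|=1.50564 >1
  x=-5.993: |R|=1.45347 >1
  x=-5.709: |R|=1.14097 >1
So |R|<1 on (-5.5714, 0).

z* = -5.5714.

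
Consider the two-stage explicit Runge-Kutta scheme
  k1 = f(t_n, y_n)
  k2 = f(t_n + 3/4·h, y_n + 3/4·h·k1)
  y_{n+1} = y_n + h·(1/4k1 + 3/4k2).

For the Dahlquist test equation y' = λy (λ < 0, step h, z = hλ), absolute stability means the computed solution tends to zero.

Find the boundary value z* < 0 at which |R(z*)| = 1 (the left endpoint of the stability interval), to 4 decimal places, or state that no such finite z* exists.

With y'=λy (z=hλ):
  k1=λy_n ⇒ h·k1=z·y_n;  k2=λ(1+3/4z)y_n ⇒ h·k2=z(1+3/4z)y_n
  y_{n+1}/y_n = 1 + 1/4z + 3/4z(1+3/4z) = 1 + z + 9/16z²
  ⇒ R(z) = 1 + z + 9/16z².

Solve |R(x)|<1 on ℝ⁻.
x=-1.56: |R|=0.8089
R=1: x+9/16x²=0 ⇒ x=−16/9=-1.7778; min R=1−1/(4·9/16)=0.5556>−1
Confirm numerically:
  x=-1.221: |R|=0.61760 <1
  x=-1.090: |R|=0.57831 <1
  x=-0.850: |R|=0.55641 <1
  x=-0.825: |R|=0.55785 <1
  x=-2.366: |R|=1.78285 >1
  x=-2.210: |R|=1.53731 >1
So |R|<1 on (-1.7778, 0).

left endpoint -1.7778.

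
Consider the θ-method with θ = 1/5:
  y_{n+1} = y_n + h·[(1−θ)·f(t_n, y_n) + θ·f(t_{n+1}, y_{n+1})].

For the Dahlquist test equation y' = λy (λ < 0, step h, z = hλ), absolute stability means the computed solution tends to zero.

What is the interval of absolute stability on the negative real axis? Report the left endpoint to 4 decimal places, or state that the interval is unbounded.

(-3.3333, 0).

With y'=λy (z=hλ):
  y_{n+1} = y_n + z·[4/5·y_n + 1/5·y_{n+1}] ⇒ (1 − 1/5z)y_{n+1} = (1 + 4/5z)y_n
  ⇒ R(z) = (1 + 4/5z)/(1 − 1/5z).

Solve |R(x)|<1 on ℝ⁻.
x=-1.7: |R|=0.2687
R=−1: 1+4/5x = −1+1/5x ⇒ -3/5x=2 ⇒ x=2/(-3/5)=-3.3333
Confirm numerically:
  x=-3.302: |R|=0.98868 <1
  x=-2.645: |R|=0.72989 <1
  x=-2.523: |R|=0.67686 <1
  x=-3.832: |R|=1.16938 >1
  x=-3.550: |R|=1.07602 >1
So |R|<1 on (-3.3333, 0).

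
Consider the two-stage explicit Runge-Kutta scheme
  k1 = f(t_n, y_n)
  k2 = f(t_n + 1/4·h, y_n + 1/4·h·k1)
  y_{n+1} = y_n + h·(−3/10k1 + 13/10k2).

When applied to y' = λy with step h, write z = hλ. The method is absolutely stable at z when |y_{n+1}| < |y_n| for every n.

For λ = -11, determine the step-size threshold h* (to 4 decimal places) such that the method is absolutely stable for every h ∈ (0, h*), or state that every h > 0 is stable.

On y'=λy, z=hλ:
  k1=λy_n ⇒ h·k1=z·y_n;  k2=λ(1+1/4z)y_n ⇒ h·k2=z(1+1/4z)y_n
  y_{n+1}/y_n = 1 − 3/10z + 13/10z(1+1/4z) = 1 + z + 13/40z²
  R(z) = 1 + z + 13/40z².

Boundary: |R(x)|=1, x<0.
x=-1.62: |R|=0.2329
R=1: x+13/40x²=0 ⇒ x=−40/13=-3.0769; min R=1−1/(4·13/40)=0.2308>−1
Confirm numerically:
  x=-2.841: |R|=0.78217 <1
  x=-2.448: |R|=0.49963 <1
  x=-2.415: |R|=0.48047 <1
  x=-3.362: |R|=1.31149 >1
  x=-3.113: |R|=1.03650 >1
Stable set (-3.0769, 0).

(-3.0769,0); λ=-11 ⇒ h* = (40/13)/11 = 0.2797.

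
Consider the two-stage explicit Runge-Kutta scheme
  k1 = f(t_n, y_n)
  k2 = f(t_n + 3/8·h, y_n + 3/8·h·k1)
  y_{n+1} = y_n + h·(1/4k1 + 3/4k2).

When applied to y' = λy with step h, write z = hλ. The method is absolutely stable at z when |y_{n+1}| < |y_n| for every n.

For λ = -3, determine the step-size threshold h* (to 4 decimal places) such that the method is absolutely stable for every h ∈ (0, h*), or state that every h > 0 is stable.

Set f=λy, z=hλ:
  k1=λy_n ⇒ h·k1=z·y_n;  k2=λ(1+3/8z)y_n ⇒ h·k2=z(1+3/8z)y_n
  y_{n+1}/y_n = 1 + 1/4z + 3/4z(1+3/8z) = 1 + z + 9/32z²
  so R(z) = 1 + z + 9/32z².

Find x<0 with |R(x)|<1.
x=-0.39: |R|=0.6528
R=1: x+9/32x²=0 ⇒ x=−32/9=-3.5556; min R=1−1/(4·9/32)=0.1111>−1
Confirm numerically:
  x=-3.211: |R|=0.68883 <1
  x=-1.833: |R|=0.11197 <1
  x=-1.719: |R|=0.11208 <1
  x=-3.971: |R|=1.46399 >1
  x=-3.758: |R|=1.21397 >1
  x=-3.719: |R|=1.17096 >1
Stable set (-3.5556, 0).

(-3.5556,0); λ=-3 ⇒ h* = (32/9)/3 = 1.1852.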